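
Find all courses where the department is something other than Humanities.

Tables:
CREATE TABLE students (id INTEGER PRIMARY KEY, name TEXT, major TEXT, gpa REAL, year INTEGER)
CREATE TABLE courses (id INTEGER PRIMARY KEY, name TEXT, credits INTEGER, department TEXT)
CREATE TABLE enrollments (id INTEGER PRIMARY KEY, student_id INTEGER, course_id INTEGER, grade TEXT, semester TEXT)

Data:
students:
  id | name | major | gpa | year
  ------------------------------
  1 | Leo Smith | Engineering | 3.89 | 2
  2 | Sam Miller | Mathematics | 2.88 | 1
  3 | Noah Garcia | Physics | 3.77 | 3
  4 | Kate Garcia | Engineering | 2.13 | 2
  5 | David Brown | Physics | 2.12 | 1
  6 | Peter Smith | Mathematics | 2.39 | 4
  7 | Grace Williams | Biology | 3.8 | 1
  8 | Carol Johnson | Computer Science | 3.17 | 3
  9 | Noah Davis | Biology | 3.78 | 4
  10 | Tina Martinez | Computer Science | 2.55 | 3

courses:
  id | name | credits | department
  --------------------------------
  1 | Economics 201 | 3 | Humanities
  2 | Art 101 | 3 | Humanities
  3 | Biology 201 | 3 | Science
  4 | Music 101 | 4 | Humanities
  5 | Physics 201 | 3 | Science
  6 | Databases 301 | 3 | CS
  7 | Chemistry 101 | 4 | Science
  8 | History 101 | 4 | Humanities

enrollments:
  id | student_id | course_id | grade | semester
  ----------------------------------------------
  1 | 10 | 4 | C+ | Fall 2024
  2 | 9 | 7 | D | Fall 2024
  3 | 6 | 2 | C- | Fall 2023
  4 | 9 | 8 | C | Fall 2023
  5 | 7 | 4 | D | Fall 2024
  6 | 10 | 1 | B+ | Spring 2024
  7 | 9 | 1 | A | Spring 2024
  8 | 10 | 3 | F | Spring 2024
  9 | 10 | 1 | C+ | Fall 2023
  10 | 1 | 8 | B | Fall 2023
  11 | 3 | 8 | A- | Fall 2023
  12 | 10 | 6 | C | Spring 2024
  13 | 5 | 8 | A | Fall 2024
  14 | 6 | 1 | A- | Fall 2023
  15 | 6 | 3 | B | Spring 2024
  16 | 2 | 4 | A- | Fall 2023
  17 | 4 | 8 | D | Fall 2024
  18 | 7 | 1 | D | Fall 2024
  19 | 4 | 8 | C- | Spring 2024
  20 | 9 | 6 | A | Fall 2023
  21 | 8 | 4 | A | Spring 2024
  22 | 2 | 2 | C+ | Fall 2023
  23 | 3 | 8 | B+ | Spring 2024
SELECT name, department FROM courses WHERE department <> 'Humanities'

Execution result:
name | department
Biology 201 | Science
Physics 201 | Science
Databases 301 | CS
Chemistry 101 | Science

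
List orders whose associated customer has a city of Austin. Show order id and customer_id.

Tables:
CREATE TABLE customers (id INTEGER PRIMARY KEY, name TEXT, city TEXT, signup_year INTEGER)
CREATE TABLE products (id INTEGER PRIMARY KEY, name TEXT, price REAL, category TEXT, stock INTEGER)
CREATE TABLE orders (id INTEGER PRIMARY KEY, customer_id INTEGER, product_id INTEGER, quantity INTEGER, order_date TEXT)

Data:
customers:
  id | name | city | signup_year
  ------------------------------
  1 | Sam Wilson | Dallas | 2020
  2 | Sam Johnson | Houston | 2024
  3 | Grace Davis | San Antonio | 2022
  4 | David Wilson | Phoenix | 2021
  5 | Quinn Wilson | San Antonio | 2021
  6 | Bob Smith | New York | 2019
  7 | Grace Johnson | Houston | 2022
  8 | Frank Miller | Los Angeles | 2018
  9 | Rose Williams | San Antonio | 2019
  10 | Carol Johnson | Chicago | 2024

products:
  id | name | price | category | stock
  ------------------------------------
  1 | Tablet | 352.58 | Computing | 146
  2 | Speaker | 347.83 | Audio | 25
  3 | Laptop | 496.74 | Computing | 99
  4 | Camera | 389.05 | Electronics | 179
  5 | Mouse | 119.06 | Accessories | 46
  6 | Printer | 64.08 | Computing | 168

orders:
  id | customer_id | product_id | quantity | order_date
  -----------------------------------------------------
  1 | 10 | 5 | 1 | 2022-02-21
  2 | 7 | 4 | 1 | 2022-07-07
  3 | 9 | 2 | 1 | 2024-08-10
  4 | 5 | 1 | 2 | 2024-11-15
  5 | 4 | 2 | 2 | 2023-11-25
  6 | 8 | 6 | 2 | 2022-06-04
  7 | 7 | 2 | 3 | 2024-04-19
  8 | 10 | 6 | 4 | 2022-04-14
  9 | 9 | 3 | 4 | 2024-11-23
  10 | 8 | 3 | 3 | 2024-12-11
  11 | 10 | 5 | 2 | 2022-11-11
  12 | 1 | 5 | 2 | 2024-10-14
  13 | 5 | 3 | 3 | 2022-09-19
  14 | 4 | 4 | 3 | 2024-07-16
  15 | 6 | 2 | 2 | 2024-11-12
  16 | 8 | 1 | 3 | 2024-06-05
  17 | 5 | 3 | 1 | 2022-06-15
SELECT id, customer_id FROM orders WHERE customer_id IN (SELECT id FROM customers WHERE city = 'Austin')

Execution result:
(no rows)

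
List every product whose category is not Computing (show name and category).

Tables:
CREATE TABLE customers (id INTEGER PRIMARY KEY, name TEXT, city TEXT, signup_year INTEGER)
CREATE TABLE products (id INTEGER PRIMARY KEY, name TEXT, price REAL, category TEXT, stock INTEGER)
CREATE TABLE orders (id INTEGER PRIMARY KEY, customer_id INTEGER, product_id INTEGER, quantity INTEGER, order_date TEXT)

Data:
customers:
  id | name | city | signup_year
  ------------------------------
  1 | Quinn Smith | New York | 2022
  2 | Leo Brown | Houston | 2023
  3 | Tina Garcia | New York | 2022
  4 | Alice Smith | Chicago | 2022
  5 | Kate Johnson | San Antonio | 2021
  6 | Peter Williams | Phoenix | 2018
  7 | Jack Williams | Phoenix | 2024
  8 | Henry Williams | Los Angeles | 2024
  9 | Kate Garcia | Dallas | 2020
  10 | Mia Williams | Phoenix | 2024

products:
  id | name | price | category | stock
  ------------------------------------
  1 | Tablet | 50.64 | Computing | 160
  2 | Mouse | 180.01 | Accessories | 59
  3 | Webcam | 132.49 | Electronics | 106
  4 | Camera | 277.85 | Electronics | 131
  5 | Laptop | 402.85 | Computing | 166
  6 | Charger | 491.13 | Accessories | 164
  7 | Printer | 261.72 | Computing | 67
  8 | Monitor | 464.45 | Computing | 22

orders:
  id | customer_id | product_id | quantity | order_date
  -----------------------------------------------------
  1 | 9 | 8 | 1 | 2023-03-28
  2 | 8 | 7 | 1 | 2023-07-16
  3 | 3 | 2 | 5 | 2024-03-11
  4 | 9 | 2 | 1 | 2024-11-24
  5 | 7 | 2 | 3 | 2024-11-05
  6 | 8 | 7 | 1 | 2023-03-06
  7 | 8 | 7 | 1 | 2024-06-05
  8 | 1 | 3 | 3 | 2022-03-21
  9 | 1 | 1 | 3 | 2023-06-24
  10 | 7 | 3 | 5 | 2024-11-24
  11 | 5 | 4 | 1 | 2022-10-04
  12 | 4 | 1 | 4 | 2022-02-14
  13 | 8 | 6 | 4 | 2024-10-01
SELECT name, category FROM products WHERE category <> 'Computing'

Execution result:
name | category
Mouse | Accessories
Webcam | Electronics
Camera | Electronics
Charger | Accessories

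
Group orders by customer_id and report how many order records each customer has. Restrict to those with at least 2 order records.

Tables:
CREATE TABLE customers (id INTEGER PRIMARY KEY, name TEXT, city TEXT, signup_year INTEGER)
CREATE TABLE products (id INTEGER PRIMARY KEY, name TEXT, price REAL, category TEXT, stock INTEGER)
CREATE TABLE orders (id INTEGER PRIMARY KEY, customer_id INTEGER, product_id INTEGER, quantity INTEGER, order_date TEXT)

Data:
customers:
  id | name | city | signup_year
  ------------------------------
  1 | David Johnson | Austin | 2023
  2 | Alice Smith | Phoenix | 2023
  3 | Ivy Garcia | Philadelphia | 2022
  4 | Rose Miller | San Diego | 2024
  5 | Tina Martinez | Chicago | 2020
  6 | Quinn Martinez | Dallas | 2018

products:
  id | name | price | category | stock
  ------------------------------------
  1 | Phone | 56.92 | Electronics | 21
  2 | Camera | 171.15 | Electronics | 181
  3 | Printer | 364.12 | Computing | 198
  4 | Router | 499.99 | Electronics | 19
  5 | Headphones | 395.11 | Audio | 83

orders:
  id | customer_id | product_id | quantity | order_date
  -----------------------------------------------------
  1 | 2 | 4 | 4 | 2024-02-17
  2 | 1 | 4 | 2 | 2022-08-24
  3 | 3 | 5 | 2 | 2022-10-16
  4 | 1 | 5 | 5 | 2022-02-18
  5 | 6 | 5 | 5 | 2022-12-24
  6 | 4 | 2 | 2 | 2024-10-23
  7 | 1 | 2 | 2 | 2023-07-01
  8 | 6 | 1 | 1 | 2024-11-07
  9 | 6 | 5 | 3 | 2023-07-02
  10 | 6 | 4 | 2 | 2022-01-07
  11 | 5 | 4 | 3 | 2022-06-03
SELECT customer_id, COUNT(*) AS order_count FROM orders GROUP BY customer_id HAVING COUNT(*) >= 2

Execution result:
customer_id | order_count
1 | 3
6 | 4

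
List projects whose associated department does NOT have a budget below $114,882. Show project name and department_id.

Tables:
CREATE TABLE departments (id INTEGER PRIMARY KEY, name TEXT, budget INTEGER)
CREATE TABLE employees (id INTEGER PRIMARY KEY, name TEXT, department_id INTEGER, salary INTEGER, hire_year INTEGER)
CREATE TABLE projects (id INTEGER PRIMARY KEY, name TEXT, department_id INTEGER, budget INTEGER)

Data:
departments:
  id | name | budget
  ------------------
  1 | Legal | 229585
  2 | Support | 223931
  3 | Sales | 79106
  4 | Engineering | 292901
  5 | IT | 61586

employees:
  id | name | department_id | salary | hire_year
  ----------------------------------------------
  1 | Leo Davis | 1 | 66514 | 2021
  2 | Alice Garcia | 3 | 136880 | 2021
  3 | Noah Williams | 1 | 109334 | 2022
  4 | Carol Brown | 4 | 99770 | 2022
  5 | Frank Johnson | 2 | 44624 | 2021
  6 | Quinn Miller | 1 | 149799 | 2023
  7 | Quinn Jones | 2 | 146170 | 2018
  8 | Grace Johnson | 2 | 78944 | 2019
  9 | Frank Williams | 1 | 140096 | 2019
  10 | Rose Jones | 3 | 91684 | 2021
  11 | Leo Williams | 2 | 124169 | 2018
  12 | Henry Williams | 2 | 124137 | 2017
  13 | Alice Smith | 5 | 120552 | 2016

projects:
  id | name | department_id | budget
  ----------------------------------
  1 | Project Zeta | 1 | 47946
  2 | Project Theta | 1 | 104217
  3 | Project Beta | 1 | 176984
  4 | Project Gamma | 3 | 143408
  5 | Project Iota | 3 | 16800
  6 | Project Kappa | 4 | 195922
SELECT name, department_id FROM projects WHERE department_id NOT IN (SELECT id FROM departments WHERE budget < 114882)

Execution result:
name | department_id
Project Zeta | 1
Project Theta | 1
Project Beta | 1
Project Kappa | 4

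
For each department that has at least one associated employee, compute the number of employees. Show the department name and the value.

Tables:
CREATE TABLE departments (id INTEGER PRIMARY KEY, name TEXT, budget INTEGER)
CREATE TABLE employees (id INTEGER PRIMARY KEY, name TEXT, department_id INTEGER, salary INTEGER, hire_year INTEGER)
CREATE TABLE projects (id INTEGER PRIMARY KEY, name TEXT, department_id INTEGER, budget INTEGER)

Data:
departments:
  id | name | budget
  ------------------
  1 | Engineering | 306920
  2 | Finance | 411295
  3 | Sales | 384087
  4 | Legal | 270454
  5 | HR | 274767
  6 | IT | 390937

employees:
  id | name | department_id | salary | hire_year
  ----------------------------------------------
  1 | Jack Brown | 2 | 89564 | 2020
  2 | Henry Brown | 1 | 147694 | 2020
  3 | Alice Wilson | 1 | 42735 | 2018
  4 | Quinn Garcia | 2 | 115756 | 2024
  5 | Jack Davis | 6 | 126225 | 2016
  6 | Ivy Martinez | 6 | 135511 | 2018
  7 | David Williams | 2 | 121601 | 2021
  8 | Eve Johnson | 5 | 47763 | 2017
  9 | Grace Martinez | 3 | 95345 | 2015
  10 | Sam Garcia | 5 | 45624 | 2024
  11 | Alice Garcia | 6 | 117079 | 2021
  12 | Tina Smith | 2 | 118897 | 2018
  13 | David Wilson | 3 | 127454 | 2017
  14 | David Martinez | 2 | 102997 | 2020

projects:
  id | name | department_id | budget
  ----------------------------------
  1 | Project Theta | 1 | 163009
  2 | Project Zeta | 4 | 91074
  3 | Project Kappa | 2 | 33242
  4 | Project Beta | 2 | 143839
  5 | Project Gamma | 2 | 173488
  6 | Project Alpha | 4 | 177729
SELECT p.name, COUNT(*) AS n FROM employees c JOIN departments p ON c.department_id = p.id GROUP BY p.id, p.name

Execution result:
name | n
Engineering | 2
Finance | 5
Sales | 2
HR | 2
IT | 3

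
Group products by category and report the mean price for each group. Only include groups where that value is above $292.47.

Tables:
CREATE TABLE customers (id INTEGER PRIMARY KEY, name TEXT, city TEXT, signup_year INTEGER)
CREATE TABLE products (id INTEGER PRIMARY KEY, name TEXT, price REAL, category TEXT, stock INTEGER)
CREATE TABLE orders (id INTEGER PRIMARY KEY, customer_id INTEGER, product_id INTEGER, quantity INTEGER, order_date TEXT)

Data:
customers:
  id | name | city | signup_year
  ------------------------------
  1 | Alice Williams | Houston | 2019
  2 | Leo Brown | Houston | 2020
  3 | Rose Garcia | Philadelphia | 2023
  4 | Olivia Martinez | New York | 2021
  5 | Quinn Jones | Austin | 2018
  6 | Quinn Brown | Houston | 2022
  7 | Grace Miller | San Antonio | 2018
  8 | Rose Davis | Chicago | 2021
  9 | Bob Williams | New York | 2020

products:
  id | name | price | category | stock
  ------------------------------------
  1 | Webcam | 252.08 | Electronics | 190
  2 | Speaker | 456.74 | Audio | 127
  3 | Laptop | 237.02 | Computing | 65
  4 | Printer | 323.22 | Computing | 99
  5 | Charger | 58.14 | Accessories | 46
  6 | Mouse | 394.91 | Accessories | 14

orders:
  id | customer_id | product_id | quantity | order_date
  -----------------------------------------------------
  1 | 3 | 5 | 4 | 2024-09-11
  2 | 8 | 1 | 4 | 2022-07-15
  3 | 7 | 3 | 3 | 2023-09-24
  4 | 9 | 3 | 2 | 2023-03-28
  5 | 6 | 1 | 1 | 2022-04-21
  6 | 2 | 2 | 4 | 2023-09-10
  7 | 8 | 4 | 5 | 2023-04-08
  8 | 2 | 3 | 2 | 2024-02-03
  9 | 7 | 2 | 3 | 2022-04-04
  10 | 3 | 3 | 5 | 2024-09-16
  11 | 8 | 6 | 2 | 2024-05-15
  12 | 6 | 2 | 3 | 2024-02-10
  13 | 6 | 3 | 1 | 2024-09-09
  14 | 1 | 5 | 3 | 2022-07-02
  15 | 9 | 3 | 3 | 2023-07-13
SELECT category, AVG(price) AS avg_price FROM products GROUP BY category HAVING AVG(price) > 292.47

Execution result:
category | avg_price
Audio | 456.74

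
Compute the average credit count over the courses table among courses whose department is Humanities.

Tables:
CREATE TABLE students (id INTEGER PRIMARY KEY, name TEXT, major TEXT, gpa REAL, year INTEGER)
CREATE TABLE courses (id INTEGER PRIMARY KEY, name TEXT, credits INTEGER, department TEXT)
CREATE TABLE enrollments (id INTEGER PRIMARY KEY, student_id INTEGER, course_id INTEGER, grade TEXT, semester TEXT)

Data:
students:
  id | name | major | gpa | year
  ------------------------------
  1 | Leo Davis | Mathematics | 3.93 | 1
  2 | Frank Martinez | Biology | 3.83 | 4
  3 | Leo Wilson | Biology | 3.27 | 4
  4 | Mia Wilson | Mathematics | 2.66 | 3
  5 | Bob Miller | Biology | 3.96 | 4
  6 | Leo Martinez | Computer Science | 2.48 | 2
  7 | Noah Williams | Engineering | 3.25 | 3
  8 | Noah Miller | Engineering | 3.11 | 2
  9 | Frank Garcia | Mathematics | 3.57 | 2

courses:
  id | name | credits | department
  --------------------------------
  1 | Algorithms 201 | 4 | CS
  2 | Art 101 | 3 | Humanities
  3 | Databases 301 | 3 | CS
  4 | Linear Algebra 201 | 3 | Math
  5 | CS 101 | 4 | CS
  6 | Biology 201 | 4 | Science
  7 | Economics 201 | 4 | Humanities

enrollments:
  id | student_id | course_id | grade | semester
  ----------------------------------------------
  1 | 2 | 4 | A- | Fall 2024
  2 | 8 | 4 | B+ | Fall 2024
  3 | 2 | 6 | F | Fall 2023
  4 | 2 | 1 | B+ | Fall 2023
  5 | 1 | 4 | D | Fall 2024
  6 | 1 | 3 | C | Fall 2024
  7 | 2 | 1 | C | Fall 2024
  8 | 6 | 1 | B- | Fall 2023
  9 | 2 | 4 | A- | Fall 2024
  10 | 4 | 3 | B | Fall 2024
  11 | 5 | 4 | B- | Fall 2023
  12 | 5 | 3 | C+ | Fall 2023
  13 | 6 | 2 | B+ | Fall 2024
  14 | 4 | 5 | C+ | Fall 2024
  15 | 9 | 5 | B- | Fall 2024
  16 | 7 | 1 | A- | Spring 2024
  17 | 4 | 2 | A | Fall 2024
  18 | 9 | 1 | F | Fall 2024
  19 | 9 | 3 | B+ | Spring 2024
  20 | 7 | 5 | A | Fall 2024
SELECT AVG(credits) FROM courses WHERE department = 'Humanities'

Execution result:
3.50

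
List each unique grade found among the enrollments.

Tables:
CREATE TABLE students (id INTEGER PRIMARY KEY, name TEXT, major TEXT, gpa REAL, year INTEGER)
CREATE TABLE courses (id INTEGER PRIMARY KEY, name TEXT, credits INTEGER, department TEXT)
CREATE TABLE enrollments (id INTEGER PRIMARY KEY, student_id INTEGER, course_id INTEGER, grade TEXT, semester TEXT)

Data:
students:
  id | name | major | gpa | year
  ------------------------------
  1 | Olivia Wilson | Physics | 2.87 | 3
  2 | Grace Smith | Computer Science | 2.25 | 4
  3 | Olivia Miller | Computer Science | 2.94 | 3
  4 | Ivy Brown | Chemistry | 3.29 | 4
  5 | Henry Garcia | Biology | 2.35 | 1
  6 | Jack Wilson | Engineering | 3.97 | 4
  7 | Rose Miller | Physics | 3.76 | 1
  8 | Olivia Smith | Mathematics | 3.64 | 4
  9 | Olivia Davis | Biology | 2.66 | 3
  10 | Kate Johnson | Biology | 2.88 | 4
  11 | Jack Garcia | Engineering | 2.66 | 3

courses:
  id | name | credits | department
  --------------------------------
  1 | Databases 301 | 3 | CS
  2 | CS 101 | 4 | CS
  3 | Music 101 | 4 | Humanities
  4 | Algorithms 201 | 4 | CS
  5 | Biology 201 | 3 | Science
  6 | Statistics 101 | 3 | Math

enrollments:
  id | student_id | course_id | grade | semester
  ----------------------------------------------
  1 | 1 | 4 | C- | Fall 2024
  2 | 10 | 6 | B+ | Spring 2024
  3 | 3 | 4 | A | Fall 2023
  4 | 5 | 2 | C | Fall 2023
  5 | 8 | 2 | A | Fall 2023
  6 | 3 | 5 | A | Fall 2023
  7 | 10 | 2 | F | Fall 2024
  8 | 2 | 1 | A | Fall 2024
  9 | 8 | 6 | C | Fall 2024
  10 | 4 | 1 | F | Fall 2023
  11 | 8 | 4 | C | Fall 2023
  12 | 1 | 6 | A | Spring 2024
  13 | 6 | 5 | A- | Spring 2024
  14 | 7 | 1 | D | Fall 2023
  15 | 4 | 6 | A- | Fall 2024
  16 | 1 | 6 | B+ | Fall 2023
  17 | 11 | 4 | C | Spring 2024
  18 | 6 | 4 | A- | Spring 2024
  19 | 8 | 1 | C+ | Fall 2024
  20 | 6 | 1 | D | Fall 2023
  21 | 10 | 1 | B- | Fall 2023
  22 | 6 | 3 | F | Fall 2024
SELECT DISTINCT grade FROM enrollments

Execution result:
grade
C-
B+
A
C
F
A-
D
C+
B-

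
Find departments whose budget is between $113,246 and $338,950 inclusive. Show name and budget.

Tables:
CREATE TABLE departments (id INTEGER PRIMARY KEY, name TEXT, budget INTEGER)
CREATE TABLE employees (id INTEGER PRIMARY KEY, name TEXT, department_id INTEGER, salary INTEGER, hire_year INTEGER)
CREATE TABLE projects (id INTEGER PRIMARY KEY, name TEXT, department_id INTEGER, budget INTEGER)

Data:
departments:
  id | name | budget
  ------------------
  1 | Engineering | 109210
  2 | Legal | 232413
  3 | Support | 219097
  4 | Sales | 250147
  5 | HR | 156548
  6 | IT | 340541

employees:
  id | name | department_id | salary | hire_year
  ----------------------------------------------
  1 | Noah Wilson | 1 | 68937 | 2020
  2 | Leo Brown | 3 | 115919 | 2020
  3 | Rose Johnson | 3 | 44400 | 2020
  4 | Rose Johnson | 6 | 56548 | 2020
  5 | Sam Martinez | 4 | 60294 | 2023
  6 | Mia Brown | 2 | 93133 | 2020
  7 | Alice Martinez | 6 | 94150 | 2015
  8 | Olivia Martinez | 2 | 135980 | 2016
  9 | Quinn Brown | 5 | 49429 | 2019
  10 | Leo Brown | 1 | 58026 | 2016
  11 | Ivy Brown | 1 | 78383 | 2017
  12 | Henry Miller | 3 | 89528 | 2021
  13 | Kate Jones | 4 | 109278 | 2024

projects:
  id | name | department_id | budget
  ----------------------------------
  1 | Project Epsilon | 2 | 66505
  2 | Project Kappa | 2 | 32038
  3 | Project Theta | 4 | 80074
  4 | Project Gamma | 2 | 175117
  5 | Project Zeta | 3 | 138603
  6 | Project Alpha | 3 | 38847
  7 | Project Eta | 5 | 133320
SELECT name, budget FROM departments WHERE budget BETWEEN 113246 AND 338950

Execution result:
name | budget
Legal | 232413
Support | 219097
Sales | 250147
HR | 156548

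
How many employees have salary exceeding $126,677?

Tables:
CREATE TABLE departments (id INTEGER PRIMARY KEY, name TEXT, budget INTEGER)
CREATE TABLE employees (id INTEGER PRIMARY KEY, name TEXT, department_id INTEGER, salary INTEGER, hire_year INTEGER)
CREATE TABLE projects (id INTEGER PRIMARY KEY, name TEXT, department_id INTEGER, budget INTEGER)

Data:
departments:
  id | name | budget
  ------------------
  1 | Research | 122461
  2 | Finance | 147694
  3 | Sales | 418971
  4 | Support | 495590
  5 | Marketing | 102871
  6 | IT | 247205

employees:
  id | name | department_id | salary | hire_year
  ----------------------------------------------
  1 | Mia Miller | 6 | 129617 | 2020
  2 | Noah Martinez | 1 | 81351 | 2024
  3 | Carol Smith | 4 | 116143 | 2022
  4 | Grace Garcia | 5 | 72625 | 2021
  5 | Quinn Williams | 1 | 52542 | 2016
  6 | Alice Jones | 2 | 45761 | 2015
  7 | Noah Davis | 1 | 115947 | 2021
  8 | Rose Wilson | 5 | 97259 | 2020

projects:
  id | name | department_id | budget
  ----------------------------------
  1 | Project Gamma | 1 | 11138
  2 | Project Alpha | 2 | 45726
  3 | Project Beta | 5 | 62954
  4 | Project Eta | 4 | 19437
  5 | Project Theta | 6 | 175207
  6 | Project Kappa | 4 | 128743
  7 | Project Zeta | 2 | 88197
SELECT COUNT(*) FROM employees WHERE salary > 126677

Execution result:
1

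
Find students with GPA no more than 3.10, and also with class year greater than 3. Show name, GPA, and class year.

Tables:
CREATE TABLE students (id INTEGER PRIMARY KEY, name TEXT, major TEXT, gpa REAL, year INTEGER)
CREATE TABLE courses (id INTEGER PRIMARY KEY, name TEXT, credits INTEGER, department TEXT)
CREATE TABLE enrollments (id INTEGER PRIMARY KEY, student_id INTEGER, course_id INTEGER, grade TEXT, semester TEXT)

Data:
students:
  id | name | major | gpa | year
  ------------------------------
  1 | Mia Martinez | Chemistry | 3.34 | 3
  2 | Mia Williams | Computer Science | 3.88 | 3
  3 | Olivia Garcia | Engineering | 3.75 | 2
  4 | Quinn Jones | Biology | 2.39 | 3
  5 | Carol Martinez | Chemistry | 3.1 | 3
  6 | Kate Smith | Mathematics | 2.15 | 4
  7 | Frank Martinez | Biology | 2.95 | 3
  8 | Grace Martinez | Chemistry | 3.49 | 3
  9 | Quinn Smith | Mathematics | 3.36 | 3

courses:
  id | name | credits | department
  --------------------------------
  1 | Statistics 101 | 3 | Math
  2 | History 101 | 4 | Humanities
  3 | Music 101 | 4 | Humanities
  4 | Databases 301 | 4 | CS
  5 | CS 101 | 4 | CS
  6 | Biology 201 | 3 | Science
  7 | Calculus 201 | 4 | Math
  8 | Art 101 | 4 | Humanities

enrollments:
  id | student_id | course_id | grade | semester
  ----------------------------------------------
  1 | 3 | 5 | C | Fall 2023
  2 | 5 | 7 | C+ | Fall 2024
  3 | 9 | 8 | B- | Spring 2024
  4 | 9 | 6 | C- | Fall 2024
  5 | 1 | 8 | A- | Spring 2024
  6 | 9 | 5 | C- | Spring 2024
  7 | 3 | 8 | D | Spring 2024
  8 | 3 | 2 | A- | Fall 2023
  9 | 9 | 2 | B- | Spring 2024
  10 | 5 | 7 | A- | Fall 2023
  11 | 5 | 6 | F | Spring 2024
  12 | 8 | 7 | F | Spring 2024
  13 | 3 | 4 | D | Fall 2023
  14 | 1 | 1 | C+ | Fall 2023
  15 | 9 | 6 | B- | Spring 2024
SELECT name, gpa, year FROM students WHERE gpa <= 3.1 AND year > 3

Execution result:
name | gpa | year
Kate Smith | 2.15 | 4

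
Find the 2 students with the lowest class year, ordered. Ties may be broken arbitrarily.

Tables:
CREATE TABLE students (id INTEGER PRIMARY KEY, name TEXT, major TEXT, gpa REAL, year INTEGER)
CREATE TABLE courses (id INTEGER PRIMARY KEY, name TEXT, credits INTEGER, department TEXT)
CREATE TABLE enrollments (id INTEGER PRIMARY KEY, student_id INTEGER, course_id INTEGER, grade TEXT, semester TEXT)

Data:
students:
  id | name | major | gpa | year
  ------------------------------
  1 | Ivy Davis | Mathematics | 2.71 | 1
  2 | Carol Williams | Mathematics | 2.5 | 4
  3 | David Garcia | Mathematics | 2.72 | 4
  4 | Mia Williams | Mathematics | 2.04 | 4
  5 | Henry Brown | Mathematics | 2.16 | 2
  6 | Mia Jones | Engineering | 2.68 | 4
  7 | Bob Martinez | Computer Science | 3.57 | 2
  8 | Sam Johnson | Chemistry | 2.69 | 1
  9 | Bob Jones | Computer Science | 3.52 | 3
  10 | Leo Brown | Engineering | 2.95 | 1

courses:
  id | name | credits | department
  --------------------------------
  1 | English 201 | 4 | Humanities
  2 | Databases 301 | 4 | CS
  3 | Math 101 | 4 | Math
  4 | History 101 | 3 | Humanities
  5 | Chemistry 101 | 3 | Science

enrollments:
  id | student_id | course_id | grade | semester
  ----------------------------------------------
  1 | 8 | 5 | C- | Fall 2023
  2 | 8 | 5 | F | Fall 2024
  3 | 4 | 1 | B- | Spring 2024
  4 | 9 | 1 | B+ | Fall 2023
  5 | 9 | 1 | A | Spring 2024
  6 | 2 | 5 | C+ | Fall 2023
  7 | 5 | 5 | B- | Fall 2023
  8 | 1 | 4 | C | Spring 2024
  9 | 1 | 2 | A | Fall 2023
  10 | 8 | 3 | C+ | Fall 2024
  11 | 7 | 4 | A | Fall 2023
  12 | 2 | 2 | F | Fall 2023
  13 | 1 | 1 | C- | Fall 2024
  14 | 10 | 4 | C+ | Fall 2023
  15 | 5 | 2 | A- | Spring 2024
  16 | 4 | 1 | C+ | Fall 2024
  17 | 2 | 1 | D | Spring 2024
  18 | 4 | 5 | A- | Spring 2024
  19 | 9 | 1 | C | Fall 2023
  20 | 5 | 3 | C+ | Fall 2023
SELECT name, year FROM students ORDER BY year ASC LIMIT 2

Execution result:
name | year
Ivy Davis | 1
Sam Johnson | 1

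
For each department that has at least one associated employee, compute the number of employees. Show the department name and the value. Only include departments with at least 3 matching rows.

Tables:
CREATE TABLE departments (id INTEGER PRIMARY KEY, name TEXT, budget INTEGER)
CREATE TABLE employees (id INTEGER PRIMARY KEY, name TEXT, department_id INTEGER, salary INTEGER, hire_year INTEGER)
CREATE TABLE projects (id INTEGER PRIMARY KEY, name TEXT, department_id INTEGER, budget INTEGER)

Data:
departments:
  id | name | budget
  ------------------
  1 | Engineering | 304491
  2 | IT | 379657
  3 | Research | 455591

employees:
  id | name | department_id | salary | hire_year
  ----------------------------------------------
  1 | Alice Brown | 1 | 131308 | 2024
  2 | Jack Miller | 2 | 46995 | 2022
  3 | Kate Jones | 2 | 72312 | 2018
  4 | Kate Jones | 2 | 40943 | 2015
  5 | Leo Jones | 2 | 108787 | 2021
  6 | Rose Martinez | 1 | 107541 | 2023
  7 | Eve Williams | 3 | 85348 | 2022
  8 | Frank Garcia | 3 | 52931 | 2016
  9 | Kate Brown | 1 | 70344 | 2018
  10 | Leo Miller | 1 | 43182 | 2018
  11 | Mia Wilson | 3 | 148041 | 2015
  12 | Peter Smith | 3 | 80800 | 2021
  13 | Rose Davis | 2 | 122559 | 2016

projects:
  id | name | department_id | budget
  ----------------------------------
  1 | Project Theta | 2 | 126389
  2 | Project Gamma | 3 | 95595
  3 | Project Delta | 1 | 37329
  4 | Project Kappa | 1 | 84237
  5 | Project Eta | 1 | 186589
SELECT p.name, COUNT(*) AS n FROM employees c JOIN departments p ON c.department_id = p.id GROUP BY p.id, p.name HAVING COUNT(*) >= 3

Execution result:
name | n
Engineering | 4
IT | 5
Research | 4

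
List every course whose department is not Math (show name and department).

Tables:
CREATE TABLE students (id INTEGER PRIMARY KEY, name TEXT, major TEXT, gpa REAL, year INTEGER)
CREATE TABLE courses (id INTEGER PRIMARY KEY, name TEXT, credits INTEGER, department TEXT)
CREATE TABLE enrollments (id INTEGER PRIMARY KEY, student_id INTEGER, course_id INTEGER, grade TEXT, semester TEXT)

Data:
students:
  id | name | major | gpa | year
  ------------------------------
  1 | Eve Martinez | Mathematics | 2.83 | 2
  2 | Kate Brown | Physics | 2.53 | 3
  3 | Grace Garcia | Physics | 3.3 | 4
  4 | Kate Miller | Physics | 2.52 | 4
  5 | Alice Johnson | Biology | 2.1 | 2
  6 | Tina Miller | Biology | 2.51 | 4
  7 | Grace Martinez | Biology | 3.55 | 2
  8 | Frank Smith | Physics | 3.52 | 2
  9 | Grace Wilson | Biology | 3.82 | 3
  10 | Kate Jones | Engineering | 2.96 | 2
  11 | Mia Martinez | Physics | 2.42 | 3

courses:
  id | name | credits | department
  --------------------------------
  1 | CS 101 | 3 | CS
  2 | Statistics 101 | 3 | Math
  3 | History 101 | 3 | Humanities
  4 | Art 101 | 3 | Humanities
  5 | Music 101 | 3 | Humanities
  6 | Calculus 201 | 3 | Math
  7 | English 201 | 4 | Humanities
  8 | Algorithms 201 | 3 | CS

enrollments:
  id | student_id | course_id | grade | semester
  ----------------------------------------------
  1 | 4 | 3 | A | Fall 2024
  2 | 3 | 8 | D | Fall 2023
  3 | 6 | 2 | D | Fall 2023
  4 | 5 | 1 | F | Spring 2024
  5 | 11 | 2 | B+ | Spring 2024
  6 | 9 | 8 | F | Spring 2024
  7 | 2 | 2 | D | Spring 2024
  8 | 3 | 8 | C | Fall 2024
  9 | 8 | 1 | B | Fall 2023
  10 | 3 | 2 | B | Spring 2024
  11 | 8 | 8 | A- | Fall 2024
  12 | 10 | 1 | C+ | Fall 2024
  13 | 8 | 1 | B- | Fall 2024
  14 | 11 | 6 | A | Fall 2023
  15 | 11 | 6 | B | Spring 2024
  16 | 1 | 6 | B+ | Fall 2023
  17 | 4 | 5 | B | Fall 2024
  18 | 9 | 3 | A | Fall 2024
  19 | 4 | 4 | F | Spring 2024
SELECT name, department FROM courses WHERE department <> 'Math'

Execution result:
name | department
CS 101 | CS
History 101 | Humanities
Art 101 | Humanities
Music 101 | Humanities
English 201 | Humanities
Algorithms 201 | CS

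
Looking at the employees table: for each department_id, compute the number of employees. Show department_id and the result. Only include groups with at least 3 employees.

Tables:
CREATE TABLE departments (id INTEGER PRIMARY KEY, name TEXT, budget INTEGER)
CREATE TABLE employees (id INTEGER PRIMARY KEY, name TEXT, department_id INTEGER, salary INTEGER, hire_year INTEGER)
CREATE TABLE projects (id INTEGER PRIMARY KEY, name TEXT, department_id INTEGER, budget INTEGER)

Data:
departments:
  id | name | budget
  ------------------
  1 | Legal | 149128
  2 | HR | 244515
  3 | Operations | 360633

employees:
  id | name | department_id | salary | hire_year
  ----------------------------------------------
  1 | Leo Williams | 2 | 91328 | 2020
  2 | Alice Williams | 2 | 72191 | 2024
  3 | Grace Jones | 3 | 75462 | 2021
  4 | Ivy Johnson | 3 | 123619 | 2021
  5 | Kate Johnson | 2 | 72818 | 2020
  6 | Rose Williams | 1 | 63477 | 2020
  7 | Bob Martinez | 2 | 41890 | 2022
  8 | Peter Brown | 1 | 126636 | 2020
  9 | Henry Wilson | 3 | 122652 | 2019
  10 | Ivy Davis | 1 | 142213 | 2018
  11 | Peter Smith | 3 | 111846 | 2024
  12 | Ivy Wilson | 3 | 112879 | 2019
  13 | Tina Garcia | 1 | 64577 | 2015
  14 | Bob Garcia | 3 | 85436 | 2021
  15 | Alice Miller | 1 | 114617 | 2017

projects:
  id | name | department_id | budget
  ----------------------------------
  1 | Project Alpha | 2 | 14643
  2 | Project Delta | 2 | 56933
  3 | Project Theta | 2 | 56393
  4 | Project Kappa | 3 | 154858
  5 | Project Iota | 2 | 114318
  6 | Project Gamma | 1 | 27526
SELECT department_id, COUNT(*) AS n FROM employees GROUP BY department_id HAVING COUNT(*) >= 3

Execution result:
department_id | n
1 | 5
2 | 4
3 | 6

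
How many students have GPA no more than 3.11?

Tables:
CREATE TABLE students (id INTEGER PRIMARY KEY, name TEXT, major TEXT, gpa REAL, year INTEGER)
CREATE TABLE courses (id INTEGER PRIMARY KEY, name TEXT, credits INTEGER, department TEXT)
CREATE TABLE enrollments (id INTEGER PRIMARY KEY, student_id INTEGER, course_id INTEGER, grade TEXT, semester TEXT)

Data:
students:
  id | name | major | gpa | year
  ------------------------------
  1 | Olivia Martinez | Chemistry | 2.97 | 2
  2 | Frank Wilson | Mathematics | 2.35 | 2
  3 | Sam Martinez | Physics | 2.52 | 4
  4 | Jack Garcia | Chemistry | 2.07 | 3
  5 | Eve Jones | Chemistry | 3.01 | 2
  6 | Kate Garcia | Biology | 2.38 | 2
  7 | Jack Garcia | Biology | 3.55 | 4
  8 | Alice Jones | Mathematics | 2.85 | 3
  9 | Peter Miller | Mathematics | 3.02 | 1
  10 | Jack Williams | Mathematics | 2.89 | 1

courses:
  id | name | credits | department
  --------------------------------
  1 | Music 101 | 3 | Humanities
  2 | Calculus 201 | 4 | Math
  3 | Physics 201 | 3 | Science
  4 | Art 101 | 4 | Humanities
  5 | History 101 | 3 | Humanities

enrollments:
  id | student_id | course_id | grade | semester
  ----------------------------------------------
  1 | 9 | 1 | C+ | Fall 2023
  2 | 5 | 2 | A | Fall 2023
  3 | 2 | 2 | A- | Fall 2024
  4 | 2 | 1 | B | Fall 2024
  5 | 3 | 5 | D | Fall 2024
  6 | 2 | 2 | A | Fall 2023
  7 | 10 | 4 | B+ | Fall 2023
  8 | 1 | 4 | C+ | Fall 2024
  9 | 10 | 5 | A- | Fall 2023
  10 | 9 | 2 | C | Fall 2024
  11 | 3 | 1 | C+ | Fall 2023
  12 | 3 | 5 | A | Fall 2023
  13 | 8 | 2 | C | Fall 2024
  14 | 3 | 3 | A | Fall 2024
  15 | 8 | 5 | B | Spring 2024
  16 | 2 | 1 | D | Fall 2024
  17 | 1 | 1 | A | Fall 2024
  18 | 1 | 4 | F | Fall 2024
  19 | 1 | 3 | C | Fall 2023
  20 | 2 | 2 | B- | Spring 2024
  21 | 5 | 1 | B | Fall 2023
SELECT COUNT(*) FROM students WHERE gpa <= 3.11

Execution result:
9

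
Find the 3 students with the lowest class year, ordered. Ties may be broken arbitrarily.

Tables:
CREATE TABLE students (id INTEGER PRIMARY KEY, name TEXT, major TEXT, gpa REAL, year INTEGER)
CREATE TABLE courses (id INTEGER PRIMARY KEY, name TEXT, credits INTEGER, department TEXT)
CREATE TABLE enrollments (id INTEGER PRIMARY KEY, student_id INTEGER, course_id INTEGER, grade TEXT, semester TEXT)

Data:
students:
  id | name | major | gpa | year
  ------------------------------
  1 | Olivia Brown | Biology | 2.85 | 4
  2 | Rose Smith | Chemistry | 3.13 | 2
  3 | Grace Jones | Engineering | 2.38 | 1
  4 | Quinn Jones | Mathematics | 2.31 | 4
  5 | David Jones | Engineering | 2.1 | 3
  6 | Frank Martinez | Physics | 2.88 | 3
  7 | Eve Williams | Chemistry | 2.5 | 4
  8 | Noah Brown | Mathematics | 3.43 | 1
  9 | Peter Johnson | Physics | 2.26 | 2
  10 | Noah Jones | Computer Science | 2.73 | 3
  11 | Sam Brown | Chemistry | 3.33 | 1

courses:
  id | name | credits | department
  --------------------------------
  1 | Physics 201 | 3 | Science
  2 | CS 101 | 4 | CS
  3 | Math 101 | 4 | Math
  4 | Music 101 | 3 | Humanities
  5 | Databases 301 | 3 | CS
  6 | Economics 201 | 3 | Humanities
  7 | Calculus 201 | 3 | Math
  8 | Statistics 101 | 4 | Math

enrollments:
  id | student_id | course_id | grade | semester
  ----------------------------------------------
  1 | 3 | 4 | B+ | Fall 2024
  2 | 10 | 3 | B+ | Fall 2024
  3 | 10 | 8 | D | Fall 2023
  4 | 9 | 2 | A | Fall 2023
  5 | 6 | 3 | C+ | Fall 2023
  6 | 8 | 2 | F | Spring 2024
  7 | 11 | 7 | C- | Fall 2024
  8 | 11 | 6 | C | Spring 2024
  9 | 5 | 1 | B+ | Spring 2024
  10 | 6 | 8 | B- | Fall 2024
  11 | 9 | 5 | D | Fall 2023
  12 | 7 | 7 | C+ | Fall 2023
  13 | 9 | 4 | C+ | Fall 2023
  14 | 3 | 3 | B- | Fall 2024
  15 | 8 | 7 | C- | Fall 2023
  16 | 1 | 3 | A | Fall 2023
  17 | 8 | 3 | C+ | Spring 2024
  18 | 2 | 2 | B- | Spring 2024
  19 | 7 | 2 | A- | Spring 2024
SELECT name, year FROM students ORDER BY year ASC LIMIT 3

Execution result:
name | year
Grace Jones | 1
Noah Brown | 1
Sam Brown | 1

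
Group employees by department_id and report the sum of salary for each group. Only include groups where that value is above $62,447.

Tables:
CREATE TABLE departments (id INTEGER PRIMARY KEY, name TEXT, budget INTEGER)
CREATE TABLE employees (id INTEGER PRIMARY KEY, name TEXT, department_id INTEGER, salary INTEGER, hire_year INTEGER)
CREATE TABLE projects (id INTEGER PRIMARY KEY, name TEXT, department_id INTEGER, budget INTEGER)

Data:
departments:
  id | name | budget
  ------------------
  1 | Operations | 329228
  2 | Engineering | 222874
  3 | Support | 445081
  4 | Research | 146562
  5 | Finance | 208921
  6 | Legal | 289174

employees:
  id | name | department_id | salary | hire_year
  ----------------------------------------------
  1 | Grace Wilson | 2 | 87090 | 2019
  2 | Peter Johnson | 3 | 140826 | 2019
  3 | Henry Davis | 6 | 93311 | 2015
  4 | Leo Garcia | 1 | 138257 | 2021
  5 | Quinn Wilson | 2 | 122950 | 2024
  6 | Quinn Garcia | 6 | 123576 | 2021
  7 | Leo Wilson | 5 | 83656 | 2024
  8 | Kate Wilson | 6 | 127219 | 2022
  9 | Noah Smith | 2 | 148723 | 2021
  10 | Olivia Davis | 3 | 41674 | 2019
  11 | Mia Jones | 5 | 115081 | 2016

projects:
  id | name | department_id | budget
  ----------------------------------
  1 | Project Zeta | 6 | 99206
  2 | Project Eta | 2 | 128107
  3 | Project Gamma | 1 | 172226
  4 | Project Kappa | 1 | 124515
SELECT department_id, SUM(salary) AS sum_salary FROM employees GROUP BY department_id HAVING SUM(salary) > 62447

Execution result:
department_id | sum_salary
1 | 138257
2 | 358763
3 | 182500
5 | 198737
6 | 344106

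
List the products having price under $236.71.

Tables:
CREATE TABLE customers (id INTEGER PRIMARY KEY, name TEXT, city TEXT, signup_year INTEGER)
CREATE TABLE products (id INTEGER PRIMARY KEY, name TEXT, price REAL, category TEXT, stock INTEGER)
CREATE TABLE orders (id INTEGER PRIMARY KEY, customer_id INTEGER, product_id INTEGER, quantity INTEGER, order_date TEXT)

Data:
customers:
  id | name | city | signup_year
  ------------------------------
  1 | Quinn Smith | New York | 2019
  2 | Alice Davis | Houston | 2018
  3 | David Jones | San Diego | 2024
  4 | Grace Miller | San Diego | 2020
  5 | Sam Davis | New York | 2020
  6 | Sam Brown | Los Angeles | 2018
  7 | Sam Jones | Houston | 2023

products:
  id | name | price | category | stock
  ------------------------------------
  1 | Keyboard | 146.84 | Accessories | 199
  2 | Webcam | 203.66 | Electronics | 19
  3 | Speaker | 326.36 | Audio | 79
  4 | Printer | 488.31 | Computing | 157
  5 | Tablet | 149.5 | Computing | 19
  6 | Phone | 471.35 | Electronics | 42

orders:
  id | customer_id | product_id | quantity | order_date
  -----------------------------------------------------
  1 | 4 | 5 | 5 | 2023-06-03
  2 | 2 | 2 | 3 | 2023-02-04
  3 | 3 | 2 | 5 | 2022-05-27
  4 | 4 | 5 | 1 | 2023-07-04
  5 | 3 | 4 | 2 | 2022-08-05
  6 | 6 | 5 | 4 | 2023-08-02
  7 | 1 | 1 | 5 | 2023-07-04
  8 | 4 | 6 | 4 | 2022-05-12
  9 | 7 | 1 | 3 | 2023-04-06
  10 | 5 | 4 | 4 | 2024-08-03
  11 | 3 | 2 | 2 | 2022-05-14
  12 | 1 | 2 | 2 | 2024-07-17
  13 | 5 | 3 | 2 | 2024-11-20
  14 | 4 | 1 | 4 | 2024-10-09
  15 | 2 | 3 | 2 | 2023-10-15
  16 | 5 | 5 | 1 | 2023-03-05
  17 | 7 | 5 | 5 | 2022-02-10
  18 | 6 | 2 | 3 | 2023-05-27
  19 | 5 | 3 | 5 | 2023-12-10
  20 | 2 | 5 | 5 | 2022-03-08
SELECT name, price FROM products WHERE price < 236.71

Execution result:
name | price
Keyboard | 146.84
Webcam | 203.66
Tablet | 149.50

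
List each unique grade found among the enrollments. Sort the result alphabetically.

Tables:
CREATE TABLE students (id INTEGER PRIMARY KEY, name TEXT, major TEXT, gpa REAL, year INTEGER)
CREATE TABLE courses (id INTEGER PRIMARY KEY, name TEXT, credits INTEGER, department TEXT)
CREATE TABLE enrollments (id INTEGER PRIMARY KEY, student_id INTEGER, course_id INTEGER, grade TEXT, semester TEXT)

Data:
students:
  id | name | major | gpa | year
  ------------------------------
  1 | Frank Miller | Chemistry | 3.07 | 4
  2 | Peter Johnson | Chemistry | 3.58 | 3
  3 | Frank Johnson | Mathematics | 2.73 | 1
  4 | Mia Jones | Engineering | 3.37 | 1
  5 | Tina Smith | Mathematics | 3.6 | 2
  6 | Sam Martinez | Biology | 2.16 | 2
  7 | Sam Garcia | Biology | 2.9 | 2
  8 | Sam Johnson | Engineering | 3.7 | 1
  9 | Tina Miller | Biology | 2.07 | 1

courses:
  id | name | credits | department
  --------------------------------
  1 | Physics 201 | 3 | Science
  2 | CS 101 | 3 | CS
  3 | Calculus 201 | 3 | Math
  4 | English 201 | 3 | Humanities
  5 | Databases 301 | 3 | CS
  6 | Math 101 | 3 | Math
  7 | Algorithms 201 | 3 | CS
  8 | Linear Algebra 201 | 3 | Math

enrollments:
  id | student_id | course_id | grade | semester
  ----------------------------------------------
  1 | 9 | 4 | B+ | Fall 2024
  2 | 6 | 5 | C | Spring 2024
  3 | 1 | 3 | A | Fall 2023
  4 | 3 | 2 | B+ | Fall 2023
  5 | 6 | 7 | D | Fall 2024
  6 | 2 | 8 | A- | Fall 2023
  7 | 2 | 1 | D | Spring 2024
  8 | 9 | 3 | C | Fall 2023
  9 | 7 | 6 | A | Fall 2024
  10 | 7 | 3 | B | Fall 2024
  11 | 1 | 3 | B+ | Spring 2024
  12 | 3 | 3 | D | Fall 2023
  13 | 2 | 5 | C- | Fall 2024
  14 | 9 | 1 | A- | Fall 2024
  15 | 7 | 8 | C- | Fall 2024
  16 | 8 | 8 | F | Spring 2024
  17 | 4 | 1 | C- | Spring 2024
SELECT DISTINCT grade FROM enrollments ORDER BY grade

Execution result:
grade
A
A-
B
B+
C
C-
D
F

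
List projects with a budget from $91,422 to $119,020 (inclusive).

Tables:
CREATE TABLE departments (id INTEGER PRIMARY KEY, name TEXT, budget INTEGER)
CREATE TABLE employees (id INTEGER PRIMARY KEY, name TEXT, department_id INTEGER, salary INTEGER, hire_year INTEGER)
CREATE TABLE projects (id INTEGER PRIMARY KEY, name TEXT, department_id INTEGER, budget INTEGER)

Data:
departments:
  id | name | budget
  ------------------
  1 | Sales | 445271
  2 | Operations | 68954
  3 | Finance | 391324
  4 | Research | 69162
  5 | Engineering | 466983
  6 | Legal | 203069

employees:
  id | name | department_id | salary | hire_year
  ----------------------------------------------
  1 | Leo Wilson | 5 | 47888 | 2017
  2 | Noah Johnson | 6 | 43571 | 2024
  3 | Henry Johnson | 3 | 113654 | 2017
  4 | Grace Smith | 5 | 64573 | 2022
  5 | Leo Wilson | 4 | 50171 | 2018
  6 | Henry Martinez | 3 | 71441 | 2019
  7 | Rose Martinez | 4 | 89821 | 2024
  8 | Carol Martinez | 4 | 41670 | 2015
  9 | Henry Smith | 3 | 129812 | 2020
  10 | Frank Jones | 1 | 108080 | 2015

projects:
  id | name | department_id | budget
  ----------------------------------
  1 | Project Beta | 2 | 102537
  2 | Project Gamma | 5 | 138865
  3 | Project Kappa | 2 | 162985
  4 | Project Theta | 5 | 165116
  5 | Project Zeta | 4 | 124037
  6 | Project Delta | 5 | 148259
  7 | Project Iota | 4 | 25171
SELECT name, budget FROM projects WHERE budget BETWEEN 91422 AND 119020

Execution result:
name | budget
Project Beta | 102537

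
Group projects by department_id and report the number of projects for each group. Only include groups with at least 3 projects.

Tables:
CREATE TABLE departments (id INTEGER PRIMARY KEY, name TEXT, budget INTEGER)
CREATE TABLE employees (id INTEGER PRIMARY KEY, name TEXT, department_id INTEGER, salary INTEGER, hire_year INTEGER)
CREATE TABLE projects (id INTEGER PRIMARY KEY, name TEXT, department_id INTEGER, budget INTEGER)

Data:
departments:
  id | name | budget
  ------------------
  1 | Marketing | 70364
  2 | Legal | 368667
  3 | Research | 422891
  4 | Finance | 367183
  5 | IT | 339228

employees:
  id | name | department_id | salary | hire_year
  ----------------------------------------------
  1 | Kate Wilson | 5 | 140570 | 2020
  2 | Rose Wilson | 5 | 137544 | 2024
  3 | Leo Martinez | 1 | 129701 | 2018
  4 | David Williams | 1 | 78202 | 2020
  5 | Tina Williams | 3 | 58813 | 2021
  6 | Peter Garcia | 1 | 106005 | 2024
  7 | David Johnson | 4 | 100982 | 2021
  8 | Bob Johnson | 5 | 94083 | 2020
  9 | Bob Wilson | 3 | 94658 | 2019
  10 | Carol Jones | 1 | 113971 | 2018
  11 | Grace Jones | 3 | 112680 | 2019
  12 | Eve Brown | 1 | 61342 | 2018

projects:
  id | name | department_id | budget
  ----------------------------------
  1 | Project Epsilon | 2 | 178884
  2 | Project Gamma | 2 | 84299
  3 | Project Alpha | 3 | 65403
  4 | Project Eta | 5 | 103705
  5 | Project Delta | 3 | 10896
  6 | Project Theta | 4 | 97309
SELECT department_id, COUNT(*) AS n FROM projects GROUP BY department_id HAVING COUNT(*) >= 3

Execution result:
(no rows)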